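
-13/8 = -1.62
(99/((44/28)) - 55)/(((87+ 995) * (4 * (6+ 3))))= 1/4869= 0.00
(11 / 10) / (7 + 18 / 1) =11 / 250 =0.04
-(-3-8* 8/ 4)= 19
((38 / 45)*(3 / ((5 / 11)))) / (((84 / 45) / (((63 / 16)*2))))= 1881 / 80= 23.51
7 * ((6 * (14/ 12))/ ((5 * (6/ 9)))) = 147/ 10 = 14.70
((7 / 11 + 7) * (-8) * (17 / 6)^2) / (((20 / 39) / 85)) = -894166 / 11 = -81287.82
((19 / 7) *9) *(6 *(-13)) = -13338 / 7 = -1905.43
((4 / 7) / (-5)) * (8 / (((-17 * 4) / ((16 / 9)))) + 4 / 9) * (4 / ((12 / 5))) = -16 / 357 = -0.04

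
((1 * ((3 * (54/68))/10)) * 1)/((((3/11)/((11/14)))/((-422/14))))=-689337/33320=-20.69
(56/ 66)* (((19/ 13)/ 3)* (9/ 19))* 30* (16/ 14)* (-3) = -2880/ 143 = -20.14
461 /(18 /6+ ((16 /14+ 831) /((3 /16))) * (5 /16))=9681 /29188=0.33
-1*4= -4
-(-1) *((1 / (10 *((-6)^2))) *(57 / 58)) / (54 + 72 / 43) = 0.00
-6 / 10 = -3 / 5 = -0.60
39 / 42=13 / 14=0.93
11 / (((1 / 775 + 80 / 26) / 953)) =105616225 / 31013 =3405.55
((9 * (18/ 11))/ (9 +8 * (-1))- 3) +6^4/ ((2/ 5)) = 35769/ 11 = 3251.73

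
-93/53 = -1.75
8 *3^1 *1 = 24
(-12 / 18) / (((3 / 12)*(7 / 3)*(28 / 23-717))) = 184 / 115241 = 0.00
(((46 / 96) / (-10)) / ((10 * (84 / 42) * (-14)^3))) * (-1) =-23 / 26342400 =-0.00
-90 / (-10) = 9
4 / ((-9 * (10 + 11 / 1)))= -4 / 189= -0.02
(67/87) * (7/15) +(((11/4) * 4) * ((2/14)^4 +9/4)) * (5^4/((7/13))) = 2520850276807/87732540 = 28733.36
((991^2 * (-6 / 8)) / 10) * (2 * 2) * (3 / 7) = -8838729 / 70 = -126267.56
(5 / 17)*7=35 / 17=2.06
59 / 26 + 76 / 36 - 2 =557 / 234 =2.38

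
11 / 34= 0.32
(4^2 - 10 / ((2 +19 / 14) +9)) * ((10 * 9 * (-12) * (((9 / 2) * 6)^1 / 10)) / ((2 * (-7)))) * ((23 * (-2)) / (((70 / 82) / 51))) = -368548586064 / 42385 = -8695259.79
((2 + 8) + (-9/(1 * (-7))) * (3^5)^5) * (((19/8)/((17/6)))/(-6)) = -144886352216083/952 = -152191546445.47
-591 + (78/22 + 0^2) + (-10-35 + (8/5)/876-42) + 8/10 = -8114147/12045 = -673.65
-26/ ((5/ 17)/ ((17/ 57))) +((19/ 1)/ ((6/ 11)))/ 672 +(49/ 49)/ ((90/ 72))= -9772529/ 383040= -25.51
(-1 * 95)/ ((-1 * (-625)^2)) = 19/ 78125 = 0.00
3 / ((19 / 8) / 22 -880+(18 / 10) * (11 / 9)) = -2640 / 772369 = -0.00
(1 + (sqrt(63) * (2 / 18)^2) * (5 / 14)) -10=-9 + 5 * sqrt(7) / 378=-8.97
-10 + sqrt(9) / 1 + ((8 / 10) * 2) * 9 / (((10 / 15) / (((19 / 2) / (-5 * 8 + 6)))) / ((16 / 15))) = -5711 / 425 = -13.44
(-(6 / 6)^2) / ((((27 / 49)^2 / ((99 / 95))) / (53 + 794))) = -2907.10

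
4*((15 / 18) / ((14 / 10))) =50 / 21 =2.38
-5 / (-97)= 0.05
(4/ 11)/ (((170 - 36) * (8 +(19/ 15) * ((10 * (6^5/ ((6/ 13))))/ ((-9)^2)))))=3/ 2921468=0.00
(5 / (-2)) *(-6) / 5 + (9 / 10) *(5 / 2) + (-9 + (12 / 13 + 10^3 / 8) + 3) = 125.17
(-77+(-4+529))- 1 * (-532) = 980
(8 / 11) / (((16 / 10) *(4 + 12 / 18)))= 15 / 154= 0.10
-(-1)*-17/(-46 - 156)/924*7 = 17/26664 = 0.00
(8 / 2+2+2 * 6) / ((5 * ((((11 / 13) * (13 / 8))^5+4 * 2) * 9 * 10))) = 32768 / 10579875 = 0.00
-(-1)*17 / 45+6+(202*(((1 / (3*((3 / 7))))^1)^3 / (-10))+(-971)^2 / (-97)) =-3437760857 / 353565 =-9723.14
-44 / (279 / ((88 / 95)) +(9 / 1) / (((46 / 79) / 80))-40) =-89056 / 3031375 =-0.03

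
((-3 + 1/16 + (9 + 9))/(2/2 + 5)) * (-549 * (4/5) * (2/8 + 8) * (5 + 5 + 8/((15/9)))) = -53849763/400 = -134624.41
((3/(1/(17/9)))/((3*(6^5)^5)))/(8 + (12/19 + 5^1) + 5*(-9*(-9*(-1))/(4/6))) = -323/2887138394871406069284864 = -0.00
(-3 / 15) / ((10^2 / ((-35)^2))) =-49 / 20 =-2.45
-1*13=-13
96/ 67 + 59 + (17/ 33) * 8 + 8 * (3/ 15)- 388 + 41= -3104752/ 11055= -280.85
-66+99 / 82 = -5313 / 82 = -64.79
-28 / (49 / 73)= -41.71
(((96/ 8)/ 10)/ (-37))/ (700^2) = -3/ 45325000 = -0.00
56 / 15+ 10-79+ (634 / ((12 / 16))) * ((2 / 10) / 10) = -1209 / 25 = -48.36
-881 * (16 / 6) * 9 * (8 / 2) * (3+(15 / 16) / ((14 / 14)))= -333018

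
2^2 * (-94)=-376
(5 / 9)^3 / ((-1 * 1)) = -125 / 729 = -0.17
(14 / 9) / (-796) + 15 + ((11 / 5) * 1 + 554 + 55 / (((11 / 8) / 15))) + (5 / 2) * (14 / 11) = 231364577 / 197010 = 1174.38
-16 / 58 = -8 / 29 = -0.28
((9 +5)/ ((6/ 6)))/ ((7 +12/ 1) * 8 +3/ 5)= 10/ 109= 0.09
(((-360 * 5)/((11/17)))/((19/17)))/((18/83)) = -2398700/209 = -11477.03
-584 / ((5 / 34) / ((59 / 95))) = -1171504 / 475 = -2466.32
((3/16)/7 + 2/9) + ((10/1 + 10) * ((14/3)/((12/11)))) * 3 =258971/1008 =256.92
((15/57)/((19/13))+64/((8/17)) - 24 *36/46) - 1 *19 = 816994/8303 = 98.40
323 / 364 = 0.89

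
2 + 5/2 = 9/2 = 4.50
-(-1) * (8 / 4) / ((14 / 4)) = 0.57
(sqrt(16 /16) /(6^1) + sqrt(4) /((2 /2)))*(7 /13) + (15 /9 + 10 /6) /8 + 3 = 55 /12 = 4.58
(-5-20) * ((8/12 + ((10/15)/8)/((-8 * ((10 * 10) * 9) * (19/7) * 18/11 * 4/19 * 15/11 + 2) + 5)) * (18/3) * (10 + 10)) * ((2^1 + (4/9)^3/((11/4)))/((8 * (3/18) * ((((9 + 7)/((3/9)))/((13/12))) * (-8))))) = 274308258784625/31901798066688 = 8.60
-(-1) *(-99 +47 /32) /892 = -3121 /28544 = -0.11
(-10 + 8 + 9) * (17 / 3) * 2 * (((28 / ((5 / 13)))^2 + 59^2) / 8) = 26122999 / 300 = 87076.66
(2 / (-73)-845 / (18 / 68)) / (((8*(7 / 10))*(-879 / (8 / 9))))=20973080 / 36382689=0.58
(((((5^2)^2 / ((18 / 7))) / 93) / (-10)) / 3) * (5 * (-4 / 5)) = 875 / 2511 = 0.35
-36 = -36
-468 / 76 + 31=472 / 19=24.84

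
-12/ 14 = -6/ 7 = -0.86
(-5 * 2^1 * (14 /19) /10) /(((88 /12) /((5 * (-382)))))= 40110 /209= 191.91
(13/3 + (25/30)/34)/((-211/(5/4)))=-4445/172176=-0.03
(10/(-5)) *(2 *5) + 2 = -18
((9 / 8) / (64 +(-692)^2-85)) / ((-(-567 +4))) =9 / 2156708872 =0.00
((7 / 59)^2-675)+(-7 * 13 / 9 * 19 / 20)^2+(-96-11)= -77789569079 / 112784400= -689.72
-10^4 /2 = -5000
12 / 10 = 6 / 5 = 1.20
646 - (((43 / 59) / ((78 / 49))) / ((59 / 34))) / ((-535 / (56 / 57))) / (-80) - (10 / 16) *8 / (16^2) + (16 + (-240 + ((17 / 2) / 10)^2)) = 447994337911867 / 1059832500480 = 422.70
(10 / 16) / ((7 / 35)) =25 / 8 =3.12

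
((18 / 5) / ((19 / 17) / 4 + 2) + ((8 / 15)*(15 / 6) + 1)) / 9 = 9097 / 20925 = 0.43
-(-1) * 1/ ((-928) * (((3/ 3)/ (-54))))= 27/ 464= 0.06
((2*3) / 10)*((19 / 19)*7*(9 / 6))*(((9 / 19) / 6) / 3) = 63 / 380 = 0.17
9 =9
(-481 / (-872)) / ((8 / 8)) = 481 / 872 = 0.55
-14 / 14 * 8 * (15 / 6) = -20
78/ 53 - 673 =-35591/ 53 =-671.53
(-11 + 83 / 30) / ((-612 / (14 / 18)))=1729 / 165240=0.01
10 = 10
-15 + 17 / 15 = -208 / 15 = -13.87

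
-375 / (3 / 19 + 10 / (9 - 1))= -28500 / 107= -266.36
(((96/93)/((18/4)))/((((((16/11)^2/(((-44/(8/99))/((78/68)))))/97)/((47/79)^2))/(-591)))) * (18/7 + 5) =556838439744521/70423444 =7907003.81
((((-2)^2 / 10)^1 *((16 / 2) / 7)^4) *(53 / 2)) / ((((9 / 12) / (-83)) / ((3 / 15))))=-72073216 / 180075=-400.24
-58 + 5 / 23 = -1329 / 23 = -57.78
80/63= 1.27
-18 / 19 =-0.95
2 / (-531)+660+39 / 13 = 352051 / 531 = 663.00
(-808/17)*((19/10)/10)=-3838/425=-9.03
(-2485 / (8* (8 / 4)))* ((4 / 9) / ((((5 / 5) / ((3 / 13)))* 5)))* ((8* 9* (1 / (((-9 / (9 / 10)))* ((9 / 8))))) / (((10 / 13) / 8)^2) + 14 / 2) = 14189847 / 6500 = 2183.05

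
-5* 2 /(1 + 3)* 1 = -2.50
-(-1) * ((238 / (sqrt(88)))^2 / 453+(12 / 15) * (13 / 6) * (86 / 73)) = 4198919 / 1212530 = 3.46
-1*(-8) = 8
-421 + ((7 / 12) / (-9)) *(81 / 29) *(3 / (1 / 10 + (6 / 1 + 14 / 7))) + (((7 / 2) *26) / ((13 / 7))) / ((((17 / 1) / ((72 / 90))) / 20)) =-3327301 / 8874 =-374.95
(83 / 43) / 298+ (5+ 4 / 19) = 1270163 / 243466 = 5.22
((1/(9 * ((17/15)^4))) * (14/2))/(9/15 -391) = -196875/163032992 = -0.00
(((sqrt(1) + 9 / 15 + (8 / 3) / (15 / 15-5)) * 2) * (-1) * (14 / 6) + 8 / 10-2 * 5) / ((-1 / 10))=1220 / 9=135.56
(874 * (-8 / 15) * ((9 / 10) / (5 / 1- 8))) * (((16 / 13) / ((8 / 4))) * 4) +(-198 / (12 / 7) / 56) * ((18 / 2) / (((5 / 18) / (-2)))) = 621233 / 1300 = 477.87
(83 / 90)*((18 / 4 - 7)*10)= -415 / 18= -23.06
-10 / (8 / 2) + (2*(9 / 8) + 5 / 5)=3 / 4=0.75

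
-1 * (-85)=85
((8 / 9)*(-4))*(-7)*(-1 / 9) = -224 / 81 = -2.77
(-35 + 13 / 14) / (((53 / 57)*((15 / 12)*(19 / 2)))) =-108 / 35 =-3.09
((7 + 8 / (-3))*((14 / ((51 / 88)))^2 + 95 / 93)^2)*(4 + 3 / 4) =548759812670255407 / 78016297932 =7033912.49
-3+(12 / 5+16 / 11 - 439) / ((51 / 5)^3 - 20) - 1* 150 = -31377494 / 204523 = -153.42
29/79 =0.37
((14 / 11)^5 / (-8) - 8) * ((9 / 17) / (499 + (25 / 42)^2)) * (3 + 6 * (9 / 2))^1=-645662314080 / 2411680263487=-0.27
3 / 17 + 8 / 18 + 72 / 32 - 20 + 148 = 80093 / 612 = 130.87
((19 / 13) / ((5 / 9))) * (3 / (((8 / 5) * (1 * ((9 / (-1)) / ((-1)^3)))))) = 0.55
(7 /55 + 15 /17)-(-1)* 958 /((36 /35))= 15692267 /16830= 932.40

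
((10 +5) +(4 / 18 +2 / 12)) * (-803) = -222431 / 18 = -12357.28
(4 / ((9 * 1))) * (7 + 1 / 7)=200 / 63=3.17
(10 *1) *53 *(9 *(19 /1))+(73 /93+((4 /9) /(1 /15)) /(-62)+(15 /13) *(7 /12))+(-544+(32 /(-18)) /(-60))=19604815663 /217620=90087.38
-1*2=-2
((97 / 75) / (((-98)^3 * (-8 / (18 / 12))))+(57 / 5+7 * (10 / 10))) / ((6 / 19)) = 43872097041 / 752953600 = 58.27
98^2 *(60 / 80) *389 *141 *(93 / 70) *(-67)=-351675278451 / 10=-35167527845.10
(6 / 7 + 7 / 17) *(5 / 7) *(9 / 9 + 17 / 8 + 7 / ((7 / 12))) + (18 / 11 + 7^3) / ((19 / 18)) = 473831227 / 1392776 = 340.21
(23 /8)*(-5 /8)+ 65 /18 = 1045 /576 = 1.81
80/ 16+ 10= 15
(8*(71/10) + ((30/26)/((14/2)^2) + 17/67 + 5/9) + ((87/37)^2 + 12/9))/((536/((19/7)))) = 805471163641/2466226927710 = 0.33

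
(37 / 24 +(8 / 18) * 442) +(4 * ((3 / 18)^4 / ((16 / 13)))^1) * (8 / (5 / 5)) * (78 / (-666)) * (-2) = 14241083 / 71928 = 197.99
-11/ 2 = -5.50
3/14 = 0.21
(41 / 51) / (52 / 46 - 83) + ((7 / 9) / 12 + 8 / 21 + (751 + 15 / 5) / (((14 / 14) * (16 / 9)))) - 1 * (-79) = 3481809731 / 6914376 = 503.56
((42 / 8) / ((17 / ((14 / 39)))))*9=441 / 442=1.00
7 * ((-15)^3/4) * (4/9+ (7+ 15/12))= -821625/16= -51351.56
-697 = -697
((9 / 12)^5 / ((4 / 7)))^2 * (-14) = -20253807 / 8388608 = -2.41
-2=-2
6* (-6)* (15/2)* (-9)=2430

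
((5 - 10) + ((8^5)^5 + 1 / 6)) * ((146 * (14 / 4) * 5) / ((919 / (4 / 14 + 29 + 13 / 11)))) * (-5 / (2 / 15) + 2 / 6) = -7213987908979744124062851208655 / 60654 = -118936721551418605929746600.00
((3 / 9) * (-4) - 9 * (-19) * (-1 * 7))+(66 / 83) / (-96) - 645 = -7343873 / 3984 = -1843.34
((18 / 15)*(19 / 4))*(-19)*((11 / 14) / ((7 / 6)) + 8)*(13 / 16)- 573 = -2095179 / 1568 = -1336.21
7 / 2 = 3.50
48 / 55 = 0.87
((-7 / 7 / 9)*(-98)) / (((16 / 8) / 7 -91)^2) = 4802 / 3629025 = 0.00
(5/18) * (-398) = -995/9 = -110.56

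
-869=-869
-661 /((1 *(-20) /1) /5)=661 /4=165.25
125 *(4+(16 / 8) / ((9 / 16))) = 8500 / 9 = 944.44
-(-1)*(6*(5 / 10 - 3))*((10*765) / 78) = -19125 / 13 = -1471.15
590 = 590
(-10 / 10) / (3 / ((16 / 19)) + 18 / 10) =-80 / 429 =-0.19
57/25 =2.28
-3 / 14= -0.21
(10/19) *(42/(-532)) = -15/361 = -0.04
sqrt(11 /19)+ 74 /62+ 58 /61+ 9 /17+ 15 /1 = sqrt(209) /19+ 568159 /32147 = 18.43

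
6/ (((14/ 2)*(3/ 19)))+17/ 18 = 803/ 126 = 6.37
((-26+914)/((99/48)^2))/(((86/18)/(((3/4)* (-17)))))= -2898432/5203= -557.07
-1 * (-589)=589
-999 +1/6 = -5993/6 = -998.83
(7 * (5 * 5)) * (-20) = -3500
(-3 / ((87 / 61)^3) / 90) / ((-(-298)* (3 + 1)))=-226981 / 23548067280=-0.00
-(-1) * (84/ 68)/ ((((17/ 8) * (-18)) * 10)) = -14/ 4335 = -0.00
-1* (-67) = 67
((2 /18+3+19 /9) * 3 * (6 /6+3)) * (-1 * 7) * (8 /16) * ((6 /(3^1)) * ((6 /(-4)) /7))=94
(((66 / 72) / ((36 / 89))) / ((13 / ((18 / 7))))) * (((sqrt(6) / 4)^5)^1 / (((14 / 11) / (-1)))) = -32307 * sqrt(6) / 2609152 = -0.03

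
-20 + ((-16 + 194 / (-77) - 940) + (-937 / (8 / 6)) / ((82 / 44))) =-8559289 / 6314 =-1355.60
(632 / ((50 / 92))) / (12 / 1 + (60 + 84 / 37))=268916 / 17175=15.66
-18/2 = -9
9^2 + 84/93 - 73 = 276/31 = 8.90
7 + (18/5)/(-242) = 4226/605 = 6.99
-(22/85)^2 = -484/7225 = -0.07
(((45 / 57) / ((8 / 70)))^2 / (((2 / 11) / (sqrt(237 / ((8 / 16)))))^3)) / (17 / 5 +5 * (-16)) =-434725396875 * sqrt(474) / 8848832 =-1069592.22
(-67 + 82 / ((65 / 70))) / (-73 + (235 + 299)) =277 / 5993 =0.05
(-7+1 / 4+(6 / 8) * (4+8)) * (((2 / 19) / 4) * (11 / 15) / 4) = 0.01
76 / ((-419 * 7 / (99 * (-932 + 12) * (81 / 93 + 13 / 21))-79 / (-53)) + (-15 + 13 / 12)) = -6.13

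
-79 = -79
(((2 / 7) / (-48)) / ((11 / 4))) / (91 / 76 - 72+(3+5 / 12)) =19 / 591514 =0.00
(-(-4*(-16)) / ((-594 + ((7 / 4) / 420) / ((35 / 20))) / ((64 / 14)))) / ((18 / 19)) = 389120 / 748437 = 0.52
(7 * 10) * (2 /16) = 35 /4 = 8.75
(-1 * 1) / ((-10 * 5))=1 / 50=0.02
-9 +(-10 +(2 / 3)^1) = -55 / 3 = -18.33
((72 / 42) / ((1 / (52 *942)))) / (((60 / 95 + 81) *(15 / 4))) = 4963712 / 18095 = 274.31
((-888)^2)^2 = 621801639936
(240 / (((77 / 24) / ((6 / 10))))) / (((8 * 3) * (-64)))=-9 / 308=-0.03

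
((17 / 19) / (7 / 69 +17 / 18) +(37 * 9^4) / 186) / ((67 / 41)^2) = 1119809864889 / 2289722186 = 489.06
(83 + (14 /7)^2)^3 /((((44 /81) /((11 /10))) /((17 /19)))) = 906758631 /760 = 1193103.46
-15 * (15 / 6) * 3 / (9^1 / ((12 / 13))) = -150 / 13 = -11.54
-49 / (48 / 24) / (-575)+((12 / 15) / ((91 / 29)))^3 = 256426111 / 4333033250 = 0.06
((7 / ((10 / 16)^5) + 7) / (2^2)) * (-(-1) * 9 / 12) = 753753 / 50000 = 15.08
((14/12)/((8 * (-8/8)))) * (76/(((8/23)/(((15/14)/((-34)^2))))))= -2185/73984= -0.03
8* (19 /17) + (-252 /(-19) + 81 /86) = 642955 /27778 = 23.15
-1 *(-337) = 337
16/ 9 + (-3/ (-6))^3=1.90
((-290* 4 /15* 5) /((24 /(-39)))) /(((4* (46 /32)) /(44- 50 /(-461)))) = 51106120 /10603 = 4819.97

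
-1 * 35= -35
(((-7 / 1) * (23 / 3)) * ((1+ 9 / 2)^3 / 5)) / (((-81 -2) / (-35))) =-1500037 / 1992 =-753.03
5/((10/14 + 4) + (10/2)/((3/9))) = 35/138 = 0.25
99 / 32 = 3.09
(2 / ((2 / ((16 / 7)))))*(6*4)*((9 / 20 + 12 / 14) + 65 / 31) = 1418208 / 7595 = 186.73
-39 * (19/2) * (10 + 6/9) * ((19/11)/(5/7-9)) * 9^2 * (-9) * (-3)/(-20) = -143690274/1595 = -90087.95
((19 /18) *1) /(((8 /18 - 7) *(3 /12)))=-0.64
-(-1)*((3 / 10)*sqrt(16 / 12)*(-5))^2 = 3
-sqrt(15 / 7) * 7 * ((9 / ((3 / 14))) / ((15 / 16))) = -224 * sqrt(105) / 5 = -459.06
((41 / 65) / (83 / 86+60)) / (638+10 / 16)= 28208 / 1741121655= 0.00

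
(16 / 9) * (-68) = -1088 / 9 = -120.89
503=503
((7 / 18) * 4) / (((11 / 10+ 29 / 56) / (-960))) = -1254400 / 1359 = -923.03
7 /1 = 7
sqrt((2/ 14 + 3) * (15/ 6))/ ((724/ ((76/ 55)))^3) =6859 * sqrt(385)/ 6905924612125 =0.00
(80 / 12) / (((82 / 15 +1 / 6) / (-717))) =-143400 / 169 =-848.52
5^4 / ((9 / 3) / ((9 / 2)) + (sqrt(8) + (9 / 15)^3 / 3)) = -64921875 / 1048271 + 175781250 * sqrt(2) / 1048271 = 175.21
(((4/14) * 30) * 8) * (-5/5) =-480/7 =-68.57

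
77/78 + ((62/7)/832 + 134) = 1179341/8736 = 135.00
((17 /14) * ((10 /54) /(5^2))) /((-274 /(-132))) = 0.00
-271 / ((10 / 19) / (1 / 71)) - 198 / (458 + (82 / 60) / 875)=-65594288609 / 8536004110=-7.68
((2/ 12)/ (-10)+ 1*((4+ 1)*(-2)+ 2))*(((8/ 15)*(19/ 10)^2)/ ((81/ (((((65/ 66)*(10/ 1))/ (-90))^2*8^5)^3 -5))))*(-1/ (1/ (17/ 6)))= 24478293069646377474314064887/ 750511728116725261500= 32615470.42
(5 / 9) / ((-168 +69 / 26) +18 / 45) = -0.00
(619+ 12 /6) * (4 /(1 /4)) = 9936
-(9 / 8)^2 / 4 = -81 / 256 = -0.32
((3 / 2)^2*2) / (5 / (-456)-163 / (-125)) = 256500 / 73703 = 3.48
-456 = -456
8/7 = 1.14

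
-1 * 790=-790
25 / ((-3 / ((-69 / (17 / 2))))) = 1150 / 17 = 67.65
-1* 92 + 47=-45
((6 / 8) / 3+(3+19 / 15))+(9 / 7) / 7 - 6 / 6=10879 / 2940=3.70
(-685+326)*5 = -1795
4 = 4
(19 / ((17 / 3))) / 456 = 1 / 136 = 0.01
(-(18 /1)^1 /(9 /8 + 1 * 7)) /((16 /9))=-81 /65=-1.25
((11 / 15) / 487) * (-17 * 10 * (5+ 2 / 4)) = -2057 / 1461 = -1.41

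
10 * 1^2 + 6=16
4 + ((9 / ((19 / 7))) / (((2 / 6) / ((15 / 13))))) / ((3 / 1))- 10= -2.17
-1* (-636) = 636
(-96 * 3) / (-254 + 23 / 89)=25632 / 22583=1.14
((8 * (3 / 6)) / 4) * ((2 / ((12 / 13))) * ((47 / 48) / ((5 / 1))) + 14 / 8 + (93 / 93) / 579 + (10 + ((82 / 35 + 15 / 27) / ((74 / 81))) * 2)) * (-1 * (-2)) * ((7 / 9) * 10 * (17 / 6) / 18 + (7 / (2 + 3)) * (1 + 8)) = 1279586303171 / 2498778720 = 512.08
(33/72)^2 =121/576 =0.21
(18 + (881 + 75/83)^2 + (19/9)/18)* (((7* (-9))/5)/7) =-868007666263/620010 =-1399989.78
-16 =-16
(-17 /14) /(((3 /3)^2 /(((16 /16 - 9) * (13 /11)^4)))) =1942148 /102487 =18.95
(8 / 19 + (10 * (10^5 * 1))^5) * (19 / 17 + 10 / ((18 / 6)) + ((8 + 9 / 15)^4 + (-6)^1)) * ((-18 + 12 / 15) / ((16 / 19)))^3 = -990184067121345708333333333333750252940542321 / 21250000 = -46596897276298621568627450000000000000.00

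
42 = 42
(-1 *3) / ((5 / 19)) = -11.40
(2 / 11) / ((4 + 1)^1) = 2 / 55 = 0.04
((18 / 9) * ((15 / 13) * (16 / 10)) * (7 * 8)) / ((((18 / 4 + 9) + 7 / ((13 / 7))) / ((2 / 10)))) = 5376 / 2245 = 2.39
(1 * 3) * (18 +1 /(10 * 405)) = 72901 /1350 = 54.00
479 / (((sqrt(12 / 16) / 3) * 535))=958 * sqrt(3) / 535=3.10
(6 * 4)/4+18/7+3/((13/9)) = 969/91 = 10.65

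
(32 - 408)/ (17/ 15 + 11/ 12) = -7520/ 41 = -183.41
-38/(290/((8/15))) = -152/2175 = -0.07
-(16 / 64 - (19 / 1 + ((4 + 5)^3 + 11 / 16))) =11975 / 16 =748.44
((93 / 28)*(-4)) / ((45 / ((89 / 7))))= -2759 / 735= -3.75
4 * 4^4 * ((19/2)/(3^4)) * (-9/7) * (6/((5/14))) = -38912/15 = -2594.13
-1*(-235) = 235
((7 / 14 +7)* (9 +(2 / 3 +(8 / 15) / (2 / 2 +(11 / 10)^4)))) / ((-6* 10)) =-730589 / 591384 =-1.24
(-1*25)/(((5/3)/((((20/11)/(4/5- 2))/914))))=125/5027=0.02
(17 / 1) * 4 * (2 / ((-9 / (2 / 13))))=-272 / 117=-2.32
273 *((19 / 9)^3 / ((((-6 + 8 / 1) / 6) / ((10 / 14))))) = 445835 / 81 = 5504.14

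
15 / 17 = 0.88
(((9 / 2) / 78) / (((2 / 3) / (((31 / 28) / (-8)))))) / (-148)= 279 / 3447808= 0.00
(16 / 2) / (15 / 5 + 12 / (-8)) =16 / 3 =5.33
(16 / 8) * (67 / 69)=134 / 69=1.94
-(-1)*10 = 10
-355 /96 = -3.70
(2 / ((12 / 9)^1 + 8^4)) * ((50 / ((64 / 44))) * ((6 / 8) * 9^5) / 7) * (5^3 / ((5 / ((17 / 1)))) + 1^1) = 31129156575 / 688352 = 45222.73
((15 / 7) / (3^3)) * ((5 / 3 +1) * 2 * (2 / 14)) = 80 / 1323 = 0.06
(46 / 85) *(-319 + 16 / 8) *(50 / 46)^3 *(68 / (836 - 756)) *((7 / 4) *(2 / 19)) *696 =-241316250 / 10051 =-24009.18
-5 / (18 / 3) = -5 / 6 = -0.83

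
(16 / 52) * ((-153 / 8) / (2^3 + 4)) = -51 / 104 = -0.49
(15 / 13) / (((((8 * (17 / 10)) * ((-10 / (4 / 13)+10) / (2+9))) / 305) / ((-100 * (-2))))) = -1677500 / 663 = -2530.17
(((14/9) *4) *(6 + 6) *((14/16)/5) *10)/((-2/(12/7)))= -112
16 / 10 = 8 / 5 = 1.60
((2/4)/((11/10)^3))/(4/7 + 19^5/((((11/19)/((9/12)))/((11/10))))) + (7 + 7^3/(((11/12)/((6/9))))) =337232504149401/1314979632791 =256.45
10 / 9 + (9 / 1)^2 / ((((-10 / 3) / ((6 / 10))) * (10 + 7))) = 0.25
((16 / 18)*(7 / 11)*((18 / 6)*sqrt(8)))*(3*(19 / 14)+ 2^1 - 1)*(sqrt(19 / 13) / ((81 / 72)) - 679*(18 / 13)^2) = -31660.58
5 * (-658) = -3290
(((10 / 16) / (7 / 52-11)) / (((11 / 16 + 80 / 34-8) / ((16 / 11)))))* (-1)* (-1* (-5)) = -141440 / 1676807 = -0.08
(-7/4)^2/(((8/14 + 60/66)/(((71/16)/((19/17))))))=4554011/554496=8.21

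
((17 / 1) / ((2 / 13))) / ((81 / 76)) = 8398 / 81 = 103.68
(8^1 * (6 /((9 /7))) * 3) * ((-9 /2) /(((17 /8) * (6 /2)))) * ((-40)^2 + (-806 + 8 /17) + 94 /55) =-1000511232 /15895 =-62945.03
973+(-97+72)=948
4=4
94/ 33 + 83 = 2833/ 33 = 85.85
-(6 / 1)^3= -216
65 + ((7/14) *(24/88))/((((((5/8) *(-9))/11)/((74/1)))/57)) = -5299/5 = -1059.80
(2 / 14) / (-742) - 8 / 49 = -849 / 5194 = -0.16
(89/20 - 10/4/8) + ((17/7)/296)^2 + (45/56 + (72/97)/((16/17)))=11930553513/2082194240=5.73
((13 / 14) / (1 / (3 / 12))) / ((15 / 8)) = 13 / 105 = 0.12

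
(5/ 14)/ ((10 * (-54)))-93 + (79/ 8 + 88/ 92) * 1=-1428757/ 17388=-82.17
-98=-98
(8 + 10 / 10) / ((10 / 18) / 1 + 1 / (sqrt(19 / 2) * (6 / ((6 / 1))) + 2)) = -81 / 13 + 729 * sqrt(38) / 247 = 11.96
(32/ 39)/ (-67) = -32/ 2613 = -0.01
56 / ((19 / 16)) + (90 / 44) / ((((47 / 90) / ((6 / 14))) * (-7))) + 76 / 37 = 872149743 / 17809099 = 48.97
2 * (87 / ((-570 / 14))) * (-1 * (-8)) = -3248 / 95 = -34.19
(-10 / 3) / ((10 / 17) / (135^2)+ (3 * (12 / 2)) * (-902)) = 103275 / 503031869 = 0.00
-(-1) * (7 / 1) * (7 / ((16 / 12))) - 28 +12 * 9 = 467 / 4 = 116.75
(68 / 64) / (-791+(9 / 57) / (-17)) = -5491 / 4087936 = -0.00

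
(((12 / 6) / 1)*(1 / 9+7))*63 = 896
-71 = -71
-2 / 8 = -1 / 4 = -0.25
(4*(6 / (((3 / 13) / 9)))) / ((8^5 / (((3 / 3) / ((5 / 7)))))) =819 / 20480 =0.04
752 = 752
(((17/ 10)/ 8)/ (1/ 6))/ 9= 17/ 120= 0.14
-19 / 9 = -2.11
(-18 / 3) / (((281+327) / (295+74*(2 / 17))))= -15489 / 5168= -3.00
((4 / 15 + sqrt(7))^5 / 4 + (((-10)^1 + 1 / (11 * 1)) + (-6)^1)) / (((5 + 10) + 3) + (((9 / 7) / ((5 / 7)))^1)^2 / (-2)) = 12637132 / 273648375 + 546781 * sqrt(7) / 663390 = 2.23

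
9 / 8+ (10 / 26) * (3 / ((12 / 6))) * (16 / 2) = 597 / 104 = 5.74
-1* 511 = -511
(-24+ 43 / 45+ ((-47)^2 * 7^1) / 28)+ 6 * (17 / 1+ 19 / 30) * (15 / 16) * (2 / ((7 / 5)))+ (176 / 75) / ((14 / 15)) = 673.42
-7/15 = -0.47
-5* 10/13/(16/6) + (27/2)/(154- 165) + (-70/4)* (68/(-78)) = 12.59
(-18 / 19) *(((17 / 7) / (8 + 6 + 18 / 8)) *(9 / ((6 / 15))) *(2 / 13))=-11016 / 22477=-0.49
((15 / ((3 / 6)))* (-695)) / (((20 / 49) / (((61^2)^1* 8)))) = -1520623860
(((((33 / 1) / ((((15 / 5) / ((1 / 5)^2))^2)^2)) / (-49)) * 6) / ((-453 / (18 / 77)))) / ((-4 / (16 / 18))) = -8 / 546254296875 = -0.00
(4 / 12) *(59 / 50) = 59 / 150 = 0.39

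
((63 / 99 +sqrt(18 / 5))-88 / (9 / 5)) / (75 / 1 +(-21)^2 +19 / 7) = -0.09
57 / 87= 19 / 29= 0.66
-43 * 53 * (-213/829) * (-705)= -342226035/829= -412817.90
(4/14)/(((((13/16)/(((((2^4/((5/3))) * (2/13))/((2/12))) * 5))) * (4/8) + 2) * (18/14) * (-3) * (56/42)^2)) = -768/37033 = -0.02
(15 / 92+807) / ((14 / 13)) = 965367 / 1288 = 749.51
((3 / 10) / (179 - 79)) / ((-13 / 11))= -33 / 13000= -0.00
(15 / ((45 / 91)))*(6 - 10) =-364 / 3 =-121.33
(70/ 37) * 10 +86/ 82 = 30291/ 1517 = 19.97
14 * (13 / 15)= 182 / 15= 12.13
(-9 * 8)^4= 26873856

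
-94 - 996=-1090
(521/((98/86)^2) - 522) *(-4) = 1159972/2401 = 483.12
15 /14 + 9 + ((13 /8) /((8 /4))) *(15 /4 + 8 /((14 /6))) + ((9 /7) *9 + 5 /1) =14549 /448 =32.48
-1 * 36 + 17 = -19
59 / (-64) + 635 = 40581 / 64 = 634.08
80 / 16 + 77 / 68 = 417 / 68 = 6.13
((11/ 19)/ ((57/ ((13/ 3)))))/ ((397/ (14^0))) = 143/ 1289853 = 0.00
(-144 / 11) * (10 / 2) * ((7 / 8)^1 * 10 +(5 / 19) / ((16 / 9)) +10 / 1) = -1236.96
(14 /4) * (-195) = -1365 /2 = -682.50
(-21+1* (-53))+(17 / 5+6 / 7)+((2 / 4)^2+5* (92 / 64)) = -34891 / 560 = -62.31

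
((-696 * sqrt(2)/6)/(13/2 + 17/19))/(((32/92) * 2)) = -12673 * sqrt(2)/562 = -31.89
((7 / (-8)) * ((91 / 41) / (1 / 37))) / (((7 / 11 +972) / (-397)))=7917371 / 269944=29.33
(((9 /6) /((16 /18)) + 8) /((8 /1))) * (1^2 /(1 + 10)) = 155 /1408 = 0.11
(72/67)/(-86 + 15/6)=-144/11189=-0.01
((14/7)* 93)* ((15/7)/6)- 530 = -3245/7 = -463.57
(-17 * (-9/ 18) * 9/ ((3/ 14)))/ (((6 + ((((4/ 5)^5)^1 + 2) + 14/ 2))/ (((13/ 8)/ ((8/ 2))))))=14503125/ 1532768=9.46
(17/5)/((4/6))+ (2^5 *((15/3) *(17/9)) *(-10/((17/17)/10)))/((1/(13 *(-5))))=1964449.54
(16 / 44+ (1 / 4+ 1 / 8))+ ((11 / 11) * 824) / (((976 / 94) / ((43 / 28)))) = 4607341 / 37576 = 122.61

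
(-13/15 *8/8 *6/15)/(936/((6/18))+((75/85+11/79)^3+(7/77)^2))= -7620557709622/61750136495429325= -0.00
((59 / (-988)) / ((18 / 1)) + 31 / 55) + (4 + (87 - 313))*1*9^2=-17588005781 / 978120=-17981.44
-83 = -83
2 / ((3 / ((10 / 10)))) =2 / 3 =0.67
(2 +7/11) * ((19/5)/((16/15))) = 1653/176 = 9.39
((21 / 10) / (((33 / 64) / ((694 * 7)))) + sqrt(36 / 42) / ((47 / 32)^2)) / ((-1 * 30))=-544096 / 825 - 512 * sqrt(42) / 231945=-659.52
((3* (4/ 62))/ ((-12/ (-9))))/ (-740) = -9/ 45880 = -0.00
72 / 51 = 24 / 17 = 1.41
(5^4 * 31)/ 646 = 19375/ 646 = 29.99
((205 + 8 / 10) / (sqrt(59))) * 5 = 1029 * sqrt(59) / 59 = 133.96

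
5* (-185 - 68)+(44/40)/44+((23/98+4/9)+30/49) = -22291379/17640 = -1263.68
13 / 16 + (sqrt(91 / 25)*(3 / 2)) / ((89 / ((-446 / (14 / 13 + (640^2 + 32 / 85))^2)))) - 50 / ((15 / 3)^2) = -19 / 16 - 163373145*sqrt(91) / 18232135534469296004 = -1.19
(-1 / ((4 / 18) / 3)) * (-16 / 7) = 216 / 7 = 30.86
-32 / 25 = -1.28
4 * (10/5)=8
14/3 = 4.67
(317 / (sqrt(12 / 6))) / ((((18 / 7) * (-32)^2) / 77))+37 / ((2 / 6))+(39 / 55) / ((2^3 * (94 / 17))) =170863 * sqrt(2) / 36864+4591623 / 41360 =117.57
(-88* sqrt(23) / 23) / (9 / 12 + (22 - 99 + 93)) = -1.10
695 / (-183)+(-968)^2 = 171474697 / 183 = 937020.20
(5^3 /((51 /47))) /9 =5875 /459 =12.80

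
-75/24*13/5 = -65/8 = -8.12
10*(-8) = -80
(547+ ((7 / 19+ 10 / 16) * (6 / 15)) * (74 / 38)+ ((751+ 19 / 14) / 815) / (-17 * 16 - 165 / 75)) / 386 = 2062232595389 / 1453203204040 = 1.42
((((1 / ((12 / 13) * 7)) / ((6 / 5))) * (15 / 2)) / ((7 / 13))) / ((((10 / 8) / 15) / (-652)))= -688675 / 49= -14054.59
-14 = -14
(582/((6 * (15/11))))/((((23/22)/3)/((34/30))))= 399058/1725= 231.34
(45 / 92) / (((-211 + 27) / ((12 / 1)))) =-135 / 4232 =-0.03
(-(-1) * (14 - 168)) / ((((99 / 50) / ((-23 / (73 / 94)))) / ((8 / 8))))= 1513400 / 657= 2303.50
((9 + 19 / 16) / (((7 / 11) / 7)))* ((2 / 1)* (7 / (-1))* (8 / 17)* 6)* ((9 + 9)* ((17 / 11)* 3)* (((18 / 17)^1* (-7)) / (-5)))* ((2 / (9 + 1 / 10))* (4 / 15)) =-35489664 / 1105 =-32117.34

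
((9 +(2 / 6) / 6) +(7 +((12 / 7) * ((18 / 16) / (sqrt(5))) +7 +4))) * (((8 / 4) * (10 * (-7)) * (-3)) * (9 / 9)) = 162 * sqrt(5) +34090 / 3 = 11725.58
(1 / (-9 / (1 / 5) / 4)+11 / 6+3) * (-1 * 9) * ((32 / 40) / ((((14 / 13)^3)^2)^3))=-6859779824069400980869 / 762283668233279897600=-9.00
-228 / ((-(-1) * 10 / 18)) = -410.40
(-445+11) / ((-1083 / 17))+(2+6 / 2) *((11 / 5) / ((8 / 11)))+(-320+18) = -2426461 / 8664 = -280.06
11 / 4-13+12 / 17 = -649 / 68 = -9.54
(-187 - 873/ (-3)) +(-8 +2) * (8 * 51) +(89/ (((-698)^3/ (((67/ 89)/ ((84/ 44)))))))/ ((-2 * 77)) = -234353371389245/ 99980107248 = -2344.00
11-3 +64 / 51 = 472 / 51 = 9.25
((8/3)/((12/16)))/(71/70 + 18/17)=38080/22203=1.72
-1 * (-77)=77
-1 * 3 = -3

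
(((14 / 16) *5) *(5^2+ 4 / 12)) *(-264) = -29260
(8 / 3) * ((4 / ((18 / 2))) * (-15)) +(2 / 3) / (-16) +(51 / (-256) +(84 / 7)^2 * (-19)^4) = 43237338581 / 2304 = 18766205.98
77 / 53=1.45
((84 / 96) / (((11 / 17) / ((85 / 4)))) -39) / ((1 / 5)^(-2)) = -3613 / 8800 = -0.41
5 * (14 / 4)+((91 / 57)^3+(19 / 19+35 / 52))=223823113 / 9630036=23.24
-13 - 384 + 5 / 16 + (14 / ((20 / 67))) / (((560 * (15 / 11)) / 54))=-393371 / 1000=-393.37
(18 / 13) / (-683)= -18 / 8879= -0.00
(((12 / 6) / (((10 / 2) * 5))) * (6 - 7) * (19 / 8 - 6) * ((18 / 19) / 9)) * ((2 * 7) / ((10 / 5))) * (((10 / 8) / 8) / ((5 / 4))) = 203 / 7600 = 0.03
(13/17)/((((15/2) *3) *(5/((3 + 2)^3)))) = 130/153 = 0.85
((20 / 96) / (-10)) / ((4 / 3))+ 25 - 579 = -35457 / 64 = -554.02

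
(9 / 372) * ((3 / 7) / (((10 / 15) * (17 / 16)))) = 54 / 3689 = 0.01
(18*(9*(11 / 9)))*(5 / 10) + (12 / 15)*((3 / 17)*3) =8451 / 85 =99.42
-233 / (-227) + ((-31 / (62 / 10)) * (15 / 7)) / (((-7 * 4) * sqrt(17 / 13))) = 75 * sqrt(221) / 3332 + 233 / 227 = 1.36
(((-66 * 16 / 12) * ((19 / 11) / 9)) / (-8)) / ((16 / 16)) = 19 / 9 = 2.11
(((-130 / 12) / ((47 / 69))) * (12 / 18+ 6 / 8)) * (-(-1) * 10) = -127075 / 564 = -225.31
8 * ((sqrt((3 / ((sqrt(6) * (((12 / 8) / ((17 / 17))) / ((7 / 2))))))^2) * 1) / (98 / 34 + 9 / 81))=714 * sqrt(6) / 229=7.64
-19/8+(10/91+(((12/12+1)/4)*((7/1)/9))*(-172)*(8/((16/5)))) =-169.49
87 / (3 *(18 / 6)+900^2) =29 / 270003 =0.00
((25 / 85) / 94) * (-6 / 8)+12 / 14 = 38247 / 44744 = 0.85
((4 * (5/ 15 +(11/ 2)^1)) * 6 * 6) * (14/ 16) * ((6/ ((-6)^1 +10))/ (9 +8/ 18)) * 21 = 83349/ 34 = 2451.44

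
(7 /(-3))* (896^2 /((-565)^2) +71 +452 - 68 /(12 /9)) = -1107.20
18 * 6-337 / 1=-229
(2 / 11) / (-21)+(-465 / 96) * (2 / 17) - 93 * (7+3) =-58470109 / 62832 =-930.58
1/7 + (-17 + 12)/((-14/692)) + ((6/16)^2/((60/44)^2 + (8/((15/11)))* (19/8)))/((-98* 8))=355657392177/1438244864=247.29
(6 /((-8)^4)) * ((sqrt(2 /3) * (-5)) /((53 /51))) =-255 * sqrt(6) /108544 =-0.01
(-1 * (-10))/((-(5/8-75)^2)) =-128/70805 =-0.00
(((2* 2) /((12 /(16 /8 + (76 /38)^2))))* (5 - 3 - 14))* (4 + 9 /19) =-2040 /19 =-107.37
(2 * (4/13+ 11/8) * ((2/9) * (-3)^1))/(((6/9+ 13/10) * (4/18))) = -7875/1534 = -5.13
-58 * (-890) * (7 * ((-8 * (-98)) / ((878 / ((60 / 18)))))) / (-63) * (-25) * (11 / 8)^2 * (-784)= -7498347010000 / 11853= -632611744.71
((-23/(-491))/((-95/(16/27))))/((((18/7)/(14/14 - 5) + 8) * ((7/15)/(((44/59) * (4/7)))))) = -0.00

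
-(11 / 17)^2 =-121 / 289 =-0.42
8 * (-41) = -328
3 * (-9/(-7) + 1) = 48/7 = 6.86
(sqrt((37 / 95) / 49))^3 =37 *sqrt(3515) / 3095575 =0.00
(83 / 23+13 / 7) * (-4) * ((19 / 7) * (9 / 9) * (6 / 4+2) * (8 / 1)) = -267520 / 161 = -1661.61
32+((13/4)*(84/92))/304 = 895249/27968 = 32.01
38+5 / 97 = 3691 / 97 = 38.05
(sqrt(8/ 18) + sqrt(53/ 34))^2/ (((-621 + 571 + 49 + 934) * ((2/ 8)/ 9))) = 8 * sqrt(1802)/ 5287 + 1226/ 15861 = 0.14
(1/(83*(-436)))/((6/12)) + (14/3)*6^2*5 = 15198959/18094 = 840.00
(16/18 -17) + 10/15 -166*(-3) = 4343/9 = 482.56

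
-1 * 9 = -9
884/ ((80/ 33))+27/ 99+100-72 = 86443/ 220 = 392.92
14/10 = 7/5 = 1.40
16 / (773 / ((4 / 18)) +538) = 32 / 8033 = 0.00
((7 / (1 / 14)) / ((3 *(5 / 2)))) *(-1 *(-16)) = 3136 / 15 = 209.07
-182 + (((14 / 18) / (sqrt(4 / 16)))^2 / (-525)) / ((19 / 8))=-21007574 / 115425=-182.00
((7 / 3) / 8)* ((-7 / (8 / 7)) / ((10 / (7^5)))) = -5764801 / 1920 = -3002.50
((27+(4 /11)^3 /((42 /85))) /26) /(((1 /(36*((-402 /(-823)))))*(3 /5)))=30.54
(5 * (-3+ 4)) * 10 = 50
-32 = -32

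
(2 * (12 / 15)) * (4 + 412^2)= 1357984 / 5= 271596.80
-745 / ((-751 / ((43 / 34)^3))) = 59232715 / 29517304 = 2.01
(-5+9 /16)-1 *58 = -999 /16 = -62.44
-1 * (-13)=13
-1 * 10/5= -2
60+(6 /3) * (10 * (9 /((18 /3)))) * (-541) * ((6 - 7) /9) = 5590 /3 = 1863.33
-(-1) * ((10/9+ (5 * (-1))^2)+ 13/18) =161/6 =26.83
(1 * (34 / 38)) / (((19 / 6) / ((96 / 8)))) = 1224 / 361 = 3.39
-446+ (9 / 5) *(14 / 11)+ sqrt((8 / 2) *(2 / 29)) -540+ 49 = -934.18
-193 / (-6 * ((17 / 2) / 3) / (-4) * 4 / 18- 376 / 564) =-3474 / 5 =-694.80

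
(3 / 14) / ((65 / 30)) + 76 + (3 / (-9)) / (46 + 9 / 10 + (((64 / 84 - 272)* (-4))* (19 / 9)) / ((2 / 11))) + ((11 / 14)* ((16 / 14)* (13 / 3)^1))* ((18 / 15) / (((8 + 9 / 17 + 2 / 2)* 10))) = 2347374413303851 / 30826525745925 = 76.15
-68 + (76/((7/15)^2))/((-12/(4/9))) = -11896/147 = -80.93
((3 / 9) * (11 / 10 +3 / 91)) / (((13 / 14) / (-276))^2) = 366508128 / 10985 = 33364.42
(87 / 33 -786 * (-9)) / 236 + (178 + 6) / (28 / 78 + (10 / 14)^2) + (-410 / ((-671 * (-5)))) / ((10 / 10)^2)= 5776068825 / 23911756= 241.56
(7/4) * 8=14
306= 306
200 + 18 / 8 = 809 / 4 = 202.25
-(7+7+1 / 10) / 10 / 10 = -141 / 1000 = -0.14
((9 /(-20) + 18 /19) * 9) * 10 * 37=62937 /38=1656.24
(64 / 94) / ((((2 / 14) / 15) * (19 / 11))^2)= 42688800 / 16967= 2515.99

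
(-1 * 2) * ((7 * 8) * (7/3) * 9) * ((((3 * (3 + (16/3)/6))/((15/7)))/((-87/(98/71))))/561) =3764768/10395891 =0.36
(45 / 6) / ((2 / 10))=75 / 2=37.50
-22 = -22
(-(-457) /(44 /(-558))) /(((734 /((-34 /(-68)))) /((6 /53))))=-382509 /855844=-0.45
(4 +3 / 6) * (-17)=-153 / 2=-76.50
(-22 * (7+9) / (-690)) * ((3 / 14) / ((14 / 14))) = 88 / 805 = 0.11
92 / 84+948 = 19931 / 21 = 949.10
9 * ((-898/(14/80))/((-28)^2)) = -20205/343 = -58.91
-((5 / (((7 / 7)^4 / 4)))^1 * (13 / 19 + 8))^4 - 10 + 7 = -118592100390963 / 130321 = -909999926.27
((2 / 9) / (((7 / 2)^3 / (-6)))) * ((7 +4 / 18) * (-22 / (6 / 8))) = 183040 / 27783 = 6.59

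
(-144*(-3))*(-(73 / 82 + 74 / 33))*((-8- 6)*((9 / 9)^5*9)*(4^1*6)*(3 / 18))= 307613376 / 451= 682069.57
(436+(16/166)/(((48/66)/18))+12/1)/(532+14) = 18691/22659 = 0.82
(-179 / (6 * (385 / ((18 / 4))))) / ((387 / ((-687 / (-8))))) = -40991 / 529760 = -0.08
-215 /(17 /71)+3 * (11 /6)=-30343 /34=-892.44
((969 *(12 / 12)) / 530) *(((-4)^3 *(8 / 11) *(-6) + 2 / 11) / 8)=28101 / 440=63.87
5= 5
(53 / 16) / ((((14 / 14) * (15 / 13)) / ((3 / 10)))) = 0.86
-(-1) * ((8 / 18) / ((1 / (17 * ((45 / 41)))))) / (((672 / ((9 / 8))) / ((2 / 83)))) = 255 / 762272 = 0.00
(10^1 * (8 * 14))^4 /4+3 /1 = 393379840003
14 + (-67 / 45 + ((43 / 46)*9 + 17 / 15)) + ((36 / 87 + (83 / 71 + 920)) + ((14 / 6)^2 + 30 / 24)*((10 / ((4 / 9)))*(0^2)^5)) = 4021917611 / 4262130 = 943.64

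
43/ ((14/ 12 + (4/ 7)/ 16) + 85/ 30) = 10.65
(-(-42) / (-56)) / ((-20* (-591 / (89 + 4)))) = -93 / 15760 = -0.01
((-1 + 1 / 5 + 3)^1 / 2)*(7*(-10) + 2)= -374 / 5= -74.80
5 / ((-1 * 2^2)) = -5 / 4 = -1.25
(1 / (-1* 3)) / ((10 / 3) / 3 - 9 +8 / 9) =1 / 21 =0.05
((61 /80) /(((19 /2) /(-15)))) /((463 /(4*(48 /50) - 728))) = 414129 /219925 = 1.88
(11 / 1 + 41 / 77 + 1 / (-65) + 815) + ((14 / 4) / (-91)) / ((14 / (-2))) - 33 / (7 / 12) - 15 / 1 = 7557061 / 10010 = 754.95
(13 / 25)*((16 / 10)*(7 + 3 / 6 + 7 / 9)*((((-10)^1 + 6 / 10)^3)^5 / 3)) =-93466823022156213113566477564 / 102996826171875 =-907472846456300.68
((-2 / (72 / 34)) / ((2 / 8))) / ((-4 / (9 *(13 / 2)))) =221 / 4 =55.25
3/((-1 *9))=-1/3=-0.33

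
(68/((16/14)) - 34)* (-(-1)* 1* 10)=255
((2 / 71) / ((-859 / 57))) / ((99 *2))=-19 / 2012637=-0.00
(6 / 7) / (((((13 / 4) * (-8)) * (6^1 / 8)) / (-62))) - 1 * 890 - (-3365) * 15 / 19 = 3059127 / 1729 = 1769.30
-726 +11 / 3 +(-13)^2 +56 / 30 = -551.47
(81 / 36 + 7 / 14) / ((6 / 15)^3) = 1375 / 32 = 42.97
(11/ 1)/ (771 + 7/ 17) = 187/ 13114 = 0.01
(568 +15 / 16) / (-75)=-9103 / 1200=-7.59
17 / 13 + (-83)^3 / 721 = -7420974 / 9373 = -791.74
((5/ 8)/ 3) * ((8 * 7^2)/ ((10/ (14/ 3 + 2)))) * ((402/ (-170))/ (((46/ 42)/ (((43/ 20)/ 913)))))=-988183/ 3569830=-0.28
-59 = -59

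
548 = 548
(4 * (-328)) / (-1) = 1312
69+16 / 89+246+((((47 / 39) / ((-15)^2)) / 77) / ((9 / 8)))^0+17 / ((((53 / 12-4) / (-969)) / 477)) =-8391798528 / 445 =-18857974.22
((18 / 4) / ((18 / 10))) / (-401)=-5 / 802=-0.01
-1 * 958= -958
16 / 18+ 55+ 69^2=43352 / 9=4816.89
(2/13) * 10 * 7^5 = 336140/13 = 25856.92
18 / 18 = 1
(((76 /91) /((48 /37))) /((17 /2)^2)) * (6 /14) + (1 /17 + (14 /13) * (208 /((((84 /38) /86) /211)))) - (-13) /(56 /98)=4062161114621 /2209116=1838817.48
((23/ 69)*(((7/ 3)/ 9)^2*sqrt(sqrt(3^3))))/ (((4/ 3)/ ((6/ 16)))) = 49*3^(3/ 4)/ 7776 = 0.01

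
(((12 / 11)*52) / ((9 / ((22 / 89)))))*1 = 416 / 267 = 1.56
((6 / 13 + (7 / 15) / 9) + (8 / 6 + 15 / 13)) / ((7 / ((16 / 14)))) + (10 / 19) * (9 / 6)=2090357 / 1633905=1.28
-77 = -77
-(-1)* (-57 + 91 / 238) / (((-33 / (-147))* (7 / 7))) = -8575 / 34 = -252.21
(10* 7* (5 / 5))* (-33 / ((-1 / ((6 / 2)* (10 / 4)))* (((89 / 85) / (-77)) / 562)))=-63726374250 / 89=-716026676.97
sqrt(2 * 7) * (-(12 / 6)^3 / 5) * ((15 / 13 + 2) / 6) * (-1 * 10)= 328 * sqrt(14) / 39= 31.47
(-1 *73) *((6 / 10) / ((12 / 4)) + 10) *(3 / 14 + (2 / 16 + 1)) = -55845 / 56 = -997.23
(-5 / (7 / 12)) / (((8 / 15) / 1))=-16.07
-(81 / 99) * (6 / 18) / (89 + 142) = -1 / 847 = -0.00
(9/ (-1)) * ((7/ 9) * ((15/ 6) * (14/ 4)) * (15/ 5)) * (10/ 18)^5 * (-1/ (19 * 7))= 109375/ 1495908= 0.07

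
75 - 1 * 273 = -198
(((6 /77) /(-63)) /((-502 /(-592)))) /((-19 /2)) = 1184 /7711473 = 0.00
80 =80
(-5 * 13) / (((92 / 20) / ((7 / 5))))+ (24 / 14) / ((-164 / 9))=-131206 / 6601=-19.88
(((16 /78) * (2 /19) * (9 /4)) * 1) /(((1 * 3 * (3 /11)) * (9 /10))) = 440 /6669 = 0.07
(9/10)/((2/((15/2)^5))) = 1366875/128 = 10678.71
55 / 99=5 / 9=0.56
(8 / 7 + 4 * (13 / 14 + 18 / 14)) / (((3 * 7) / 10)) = 100 / 21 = 4.76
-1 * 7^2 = -49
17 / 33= 0.52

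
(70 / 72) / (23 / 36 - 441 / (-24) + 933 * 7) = 70 / 471601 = 0.00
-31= -31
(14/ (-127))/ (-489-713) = 0.00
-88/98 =-44/49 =-0.90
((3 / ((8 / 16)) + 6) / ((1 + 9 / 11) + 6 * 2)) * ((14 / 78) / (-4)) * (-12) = 231 / 494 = 0.47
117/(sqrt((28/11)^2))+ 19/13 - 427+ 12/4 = -137073/364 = -376.57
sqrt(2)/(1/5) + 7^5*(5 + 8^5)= 5*sqrt(2) + 550815811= 550815818.07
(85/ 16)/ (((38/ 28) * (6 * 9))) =595/ 8208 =0.07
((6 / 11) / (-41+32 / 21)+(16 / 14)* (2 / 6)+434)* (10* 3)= 831808720 / 63833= 13031.01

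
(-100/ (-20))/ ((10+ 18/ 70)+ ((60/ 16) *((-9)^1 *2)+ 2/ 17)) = -5950/ 67979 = -0.09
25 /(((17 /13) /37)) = 12025 /17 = 707.35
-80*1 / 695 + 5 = 679 / 139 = 4.88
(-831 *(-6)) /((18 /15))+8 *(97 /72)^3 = 194768353 /46656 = 4174.56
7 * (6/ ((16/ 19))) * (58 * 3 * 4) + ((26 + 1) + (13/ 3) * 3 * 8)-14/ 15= 522646/ 15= 34843.07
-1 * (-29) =29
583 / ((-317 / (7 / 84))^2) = 583 / 14470416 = 0.00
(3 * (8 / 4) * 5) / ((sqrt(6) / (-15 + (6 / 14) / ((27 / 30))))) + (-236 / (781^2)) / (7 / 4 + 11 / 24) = -1525 * sqrt(6) / 21 - 5664 / 32327933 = -177.88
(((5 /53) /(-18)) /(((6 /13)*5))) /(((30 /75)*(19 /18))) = -65 /12084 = -0.01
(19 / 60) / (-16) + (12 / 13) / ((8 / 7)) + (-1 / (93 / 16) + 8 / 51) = 5082151 / 6576960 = 0.77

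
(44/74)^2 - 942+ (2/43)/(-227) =-12583044492/13362809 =-941.65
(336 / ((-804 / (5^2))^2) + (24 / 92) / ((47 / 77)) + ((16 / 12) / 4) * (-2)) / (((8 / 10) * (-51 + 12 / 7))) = -8721377 / 4017960252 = -0.00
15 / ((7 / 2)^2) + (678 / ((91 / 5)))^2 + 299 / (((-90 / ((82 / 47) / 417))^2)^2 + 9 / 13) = 90471436104470764915174691572727 / 65134613986590646996528724694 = 1388.99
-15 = -15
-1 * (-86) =86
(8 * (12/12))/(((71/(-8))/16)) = -1024/71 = -14.42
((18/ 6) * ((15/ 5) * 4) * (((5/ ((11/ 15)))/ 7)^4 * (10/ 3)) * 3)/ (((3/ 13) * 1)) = 49359375000/ 35153041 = 1404.13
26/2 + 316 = 329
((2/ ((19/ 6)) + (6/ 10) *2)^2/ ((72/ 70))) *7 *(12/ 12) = 41209/ 1805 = 22.83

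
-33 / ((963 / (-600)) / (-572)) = -1258400 / 107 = -11760.75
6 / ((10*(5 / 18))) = 54 / 25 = 2.16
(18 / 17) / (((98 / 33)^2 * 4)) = 9801 / 326536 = 0.03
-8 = -8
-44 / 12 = -11 / 3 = -3.67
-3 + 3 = 0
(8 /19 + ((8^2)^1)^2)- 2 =77794 /19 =4094.42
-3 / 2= -1.50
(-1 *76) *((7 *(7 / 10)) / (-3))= 1862 / 15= 124.13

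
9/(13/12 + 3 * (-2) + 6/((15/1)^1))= -540/271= -1.99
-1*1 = -1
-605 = -605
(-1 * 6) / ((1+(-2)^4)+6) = -6 / 23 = -0.26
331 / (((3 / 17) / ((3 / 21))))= 5627 / 21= 267.95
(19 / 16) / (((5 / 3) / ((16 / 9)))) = 19 / 15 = 1.27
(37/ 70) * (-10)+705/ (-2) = -5009/ 14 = -357.79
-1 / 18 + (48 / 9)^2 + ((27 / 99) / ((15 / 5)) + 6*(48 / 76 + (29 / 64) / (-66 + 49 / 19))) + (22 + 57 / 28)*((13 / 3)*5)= 280769002669 / 507719520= 553.00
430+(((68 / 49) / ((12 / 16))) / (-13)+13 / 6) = 550399 / 1274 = 432.02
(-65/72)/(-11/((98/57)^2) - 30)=156065/5829462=0.03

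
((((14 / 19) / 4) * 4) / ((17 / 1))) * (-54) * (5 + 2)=-5292 / 323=-16.38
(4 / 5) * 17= 68 / 5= 13.60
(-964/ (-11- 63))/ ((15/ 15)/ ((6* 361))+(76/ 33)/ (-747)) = -8578646604/ 1726235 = -4969.57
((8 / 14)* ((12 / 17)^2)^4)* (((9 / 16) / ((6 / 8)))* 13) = 16769286144 / 48830302087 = 0.34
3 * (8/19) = 24/19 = 1.26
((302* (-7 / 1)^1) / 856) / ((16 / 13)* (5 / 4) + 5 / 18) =-123669 / 90950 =-1.36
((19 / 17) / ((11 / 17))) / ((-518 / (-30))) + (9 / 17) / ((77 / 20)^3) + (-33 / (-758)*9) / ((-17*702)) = 618448409609 / 5659334636956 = 0.11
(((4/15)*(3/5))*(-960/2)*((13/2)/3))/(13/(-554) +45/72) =-1843712/6665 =-276.63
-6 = -6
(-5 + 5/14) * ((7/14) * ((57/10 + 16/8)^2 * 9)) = -99099/80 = -1238.74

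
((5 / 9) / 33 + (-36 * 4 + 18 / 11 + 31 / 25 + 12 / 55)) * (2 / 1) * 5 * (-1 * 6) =4184392 / 495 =8453.32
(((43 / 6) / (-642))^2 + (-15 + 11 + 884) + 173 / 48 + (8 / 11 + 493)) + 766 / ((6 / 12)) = 29678262935 / 10201059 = 2909.33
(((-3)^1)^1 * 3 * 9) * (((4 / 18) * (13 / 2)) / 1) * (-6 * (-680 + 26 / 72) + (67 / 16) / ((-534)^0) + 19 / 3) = -7653399 / 16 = -478337.44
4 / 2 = 2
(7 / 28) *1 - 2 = -7 / 4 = -1.75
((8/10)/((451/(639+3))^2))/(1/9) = 14837904/1017005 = 14.59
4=4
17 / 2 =8.50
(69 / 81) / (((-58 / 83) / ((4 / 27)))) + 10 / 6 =31417 / 21141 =1.49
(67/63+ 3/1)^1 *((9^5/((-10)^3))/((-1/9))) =1889568/875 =2159.51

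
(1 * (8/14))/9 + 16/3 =340/63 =5.40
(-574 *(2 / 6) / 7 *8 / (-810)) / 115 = 328 / 139725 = 0.00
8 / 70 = 4 / 35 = 0.11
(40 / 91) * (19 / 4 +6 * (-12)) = -2690 / 91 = -29.56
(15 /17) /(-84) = -5 /476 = -0.01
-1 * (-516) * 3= 1548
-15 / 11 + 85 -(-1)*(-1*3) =887 / 11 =80.64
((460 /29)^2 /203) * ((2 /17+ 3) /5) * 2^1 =4485920 /2902291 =1.55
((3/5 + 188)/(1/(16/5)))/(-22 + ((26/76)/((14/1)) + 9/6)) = -8026816/272325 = -29.48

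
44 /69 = 0.64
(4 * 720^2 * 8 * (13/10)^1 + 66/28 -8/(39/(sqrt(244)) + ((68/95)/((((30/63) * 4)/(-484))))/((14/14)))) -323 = 46930000 * sqrt(61)/606951364653 + 183245701091938643563/8497319105142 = 21565119.40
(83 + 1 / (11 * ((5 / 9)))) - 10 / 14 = 31743 / 385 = 82.45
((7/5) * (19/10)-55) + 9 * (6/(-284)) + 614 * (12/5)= 2522399/1775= 1421.07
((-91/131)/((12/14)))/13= -49/786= -0.06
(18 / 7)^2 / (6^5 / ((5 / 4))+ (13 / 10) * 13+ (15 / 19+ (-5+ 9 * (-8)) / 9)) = 554040 / 522006163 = 0.00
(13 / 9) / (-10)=-13 / 90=-0.14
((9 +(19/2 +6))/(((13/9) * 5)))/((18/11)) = 539/260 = 2.07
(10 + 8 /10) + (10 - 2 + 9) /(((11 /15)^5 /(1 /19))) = 229785201 /15299845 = 15.02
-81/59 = -1.37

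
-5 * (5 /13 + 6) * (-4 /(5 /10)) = 3320 /13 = 255.38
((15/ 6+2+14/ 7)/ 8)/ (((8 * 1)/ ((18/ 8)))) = 117/ 512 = 0.23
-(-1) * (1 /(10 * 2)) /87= 1 /1740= 0.00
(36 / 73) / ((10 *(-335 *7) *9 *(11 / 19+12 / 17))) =-646 / 355208875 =-0.00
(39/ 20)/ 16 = 39/ 320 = 0.12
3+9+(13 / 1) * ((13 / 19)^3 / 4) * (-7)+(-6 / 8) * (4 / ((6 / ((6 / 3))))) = 101869 / 27436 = 3.71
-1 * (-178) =178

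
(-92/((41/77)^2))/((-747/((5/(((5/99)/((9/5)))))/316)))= 13500333/55111585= 0.24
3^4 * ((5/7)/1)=405/7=57.86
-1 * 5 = -5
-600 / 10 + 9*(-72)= -708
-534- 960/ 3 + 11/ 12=-10237/ 12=-853.08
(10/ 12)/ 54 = 0.02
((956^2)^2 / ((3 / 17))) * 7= 99398202439424 / 3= 33132734146474.67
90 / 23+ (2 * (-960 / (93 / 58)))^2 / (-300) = -316656242 / 66309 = -4775.46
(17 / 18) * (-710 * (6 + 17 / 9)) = -428485 / 81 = -5289.94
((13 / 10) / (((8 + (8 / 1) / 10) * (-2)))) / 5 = -13 / 880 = -0.01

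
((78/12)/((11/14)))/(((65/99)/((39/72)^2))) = 1183/320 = 3.70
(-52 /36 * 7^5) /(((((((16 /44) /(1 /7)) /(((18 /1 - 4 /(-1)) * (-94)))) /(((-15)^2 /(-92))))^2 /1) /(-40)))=4055986118559375 /1058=3833635272740.43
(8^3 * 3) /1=1536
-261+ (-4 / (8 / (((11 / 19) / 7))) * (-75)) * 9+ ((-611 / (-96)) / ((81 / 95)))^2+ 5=-1386165152723 / 8042001408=-172.37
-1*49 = -49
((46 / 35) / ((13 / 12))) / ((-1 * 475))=-552 / 216125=-0.00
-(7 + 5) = -12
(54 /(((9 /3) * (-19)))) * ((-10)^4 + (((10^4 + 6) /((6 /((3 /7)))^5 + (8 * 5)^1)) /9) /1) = -24203885003 /2554854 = -9473.69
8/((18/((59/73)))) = 236/657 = 0.36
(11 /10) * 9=99 /10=9.90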